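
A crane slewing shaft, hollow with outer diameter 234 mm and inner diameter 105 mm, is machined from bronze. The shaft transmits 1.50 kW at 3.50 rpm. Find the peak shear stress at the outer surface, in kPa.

ω = 2π·3.50/60 = 0.3665 rad/s, so T = P/ω = 1.50×10³ / 0.3665 = 4093 N·m.
J = π(d_o⁴ − d_i⁴)/32 = π(0.234⁴ − 0.105⁴)/32 = 2.824×10^-4 m⁴.
τ_max = T·r/J = 4093 × 0.117 / 2.824×10^-4 = 1.695×10^6 Pa.

1700 kPa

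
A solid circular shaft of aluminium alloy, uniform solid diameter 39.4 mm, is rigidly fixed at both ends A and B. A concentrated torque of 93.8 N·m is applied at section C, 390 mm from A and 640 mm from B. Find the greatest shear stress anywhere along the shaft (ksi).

0.704 ksi

With uniform GJ and both ends fixed, compatibility θ_AC = θ_CB gives T_A·a = T_B·b, together with T_A + T_B = T₀.
T_A = T₀·b/(a+b) = 93.80·640/1030 = 58.28 N·m; T_B = 35.52 N·m.
τ in each portion: τ_AC = 4.85×10^6 Pa, τ_CB = 2.96×10^6 Pa; maximum is in AC.
τ_max = T_AC·r/J = 58.28·0.0197/2.37×10^-7 = 4.853×10^6 Pa.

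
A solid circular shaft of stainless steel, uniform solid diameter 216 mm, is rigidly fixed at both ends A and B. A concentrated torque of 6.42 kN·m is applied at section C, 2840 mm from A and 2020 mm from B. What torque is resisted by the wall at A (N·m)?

2670 N·m

With uniform GJ and both ends fixed, compatibility θ_AC = θ_CB gives T_A·a = T_B·b, together with T_A + T_B = T₀.
T_A = T₀·b/(a+b) = 6420·2020/4860 = 2668 N·m; T_B = 3752 N·m.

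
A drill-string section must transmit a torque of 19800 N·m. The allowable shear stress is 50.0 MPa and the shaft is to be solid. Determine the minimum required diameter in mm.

126 mm

For a solid shaft τ_max = 16T/(πd³), so d = (16T/(π τ_allow))^(1/3) = (16·19800/(π·5.00×10^7))^(1/3) = 0.1263 m.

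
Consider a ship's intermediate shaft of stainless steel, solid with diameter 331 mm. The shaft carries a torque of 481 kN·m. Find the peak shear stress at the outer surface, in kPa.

J = πd⁴/32 = π(0.331)⁴/32 = 1.178×10^-3 m⁴.
τ_max = T·r/J = 481000 × 0.166 / 1.178×10^-3 = 6.755×10^7 Pa.

67600 kPa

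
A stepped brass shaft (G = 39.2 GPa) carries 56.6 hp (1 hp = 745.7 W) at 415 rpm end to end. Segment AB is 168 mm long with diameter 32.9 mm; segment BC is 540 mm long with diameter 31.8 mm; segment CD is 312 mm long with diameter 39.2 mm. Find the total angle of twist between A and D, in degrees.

11.6°

ω = 2π·415/60 = 43.46 rad/s, so T = P/ω = 56.6×745.7 / 43.46 = 971.2 N·m.
J_AB = π(0.0329)⁴/32 = 1.15×10^-7 m⁴; J_BC = π(0.0318)⁴/32 = 1.00×10^-7 m⁴; J_CD = π(0.0392)⁴/32 = 2.32×10^-7 m⁴.
θ = (T/G)·Σ L_i/J_i = (971.2/39.2×10⁹)·(0.168/1.15×10^-7 + 0.540/1.00×10^-7 + 0.312/2.32×10^-7) = 0.2028 rad.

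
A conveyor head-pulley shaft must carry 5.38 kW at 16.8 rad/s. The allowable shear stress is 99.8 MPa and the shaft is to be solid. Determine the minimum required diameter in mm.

ω = 16.8 rad/s, so T = P/ω = 5.38×10³ / 16.80 = 320.2 N·m.
For a solid shaft τ_max = 16T/(πd³), so d = (16T/(π τ_allow))^(1/3) = (16·320.2/(π·9.98×10^7))^(1/3) = 0.02538 m.

25.4 mm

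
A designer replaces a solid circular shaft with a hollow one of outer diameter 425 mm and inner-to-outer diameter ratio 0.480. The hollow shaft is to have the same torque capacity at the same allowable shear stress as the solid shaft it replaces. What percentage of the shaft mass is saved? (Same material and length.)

20.2 %

Equal τ_max and T ⇒ the solid shaft needs d_s³ = d_o³(1−k⁴), so d_s = 425·(1−0.480⁴)^(1/3) = 417.3 mm.
Area ratio A_h/A_s = d_o²(1−k²)/d_s² = (1−k²)/(1−k⁴)^(2/3) = 0.7981.
Mass saving = 1 − 0.7981 = 20.2 %.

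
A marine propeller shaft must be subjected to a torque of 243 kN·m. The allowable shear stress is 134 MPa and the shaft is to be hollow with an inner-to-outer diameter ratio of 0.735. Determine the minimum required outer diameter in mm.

For a hollow shaft with d_i/d_o = 0.735: τ_max = 16T/(π d_o³ (1−k⁴)), so d_o = [16T/(π τ_allow (1−k⁴))]^(1/3) = [16·243000/(π·1.34×10^8·0.7082)]^(1/3) = 0.2354 m.

235 mm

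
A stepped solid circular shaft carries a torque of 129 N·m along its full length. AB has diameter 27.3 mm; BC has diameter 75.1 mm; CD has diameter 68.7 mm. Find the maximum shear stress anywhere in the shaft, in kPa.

Under the same torque, τ_max = 16T/(πd³) is largest where d is smallest — segment AB (d = 27.3 mm).
τ_max = 16·129.0/(π·(0.0273)³) = 3.229×10^7 Pa.

32300 kPa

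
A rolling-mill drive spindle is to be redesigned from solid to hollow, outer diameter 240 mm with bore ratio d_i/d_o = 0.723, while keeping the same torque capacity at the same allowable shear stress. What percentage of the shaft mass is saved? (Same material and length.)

41.0 %

Equal τ_max and T ⇒ the solid shaft needs d_s³ = d_o³(1−k⁴), so d_s = 240·(1−0.723⁴)^(1/3) = 215.8 mm.
Area ratio A_h/A_s = d_o²(1−k²)/d_s² = (1−k²)/(1−k⁴)^(2/3) = 0.5904.
Mass saving = 1 − 0.5904 = 41.0 %.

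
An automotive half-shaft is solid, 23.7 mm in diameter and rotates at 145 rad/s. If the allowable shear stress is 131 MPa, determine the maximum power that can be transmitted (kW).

49.6 kW

J = πd⁴/32 = π(0.0237)⁴/32 = 3.097×10^-8 m⁴.
T_max = τ_allow·J/r = 1.31×10^8 × 3.097×10^-8 / 0.0118 = 342.4 N·m.
ω = 145 rad/s, so P_max = T_max·ω = 4.965×10^4 W.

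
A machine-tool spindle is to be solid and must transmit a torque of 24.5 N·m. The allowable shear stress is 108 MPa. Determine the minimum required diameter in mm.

For a solid shaft τ_max = 16T/(πd³), so d = (16T/(π τ_allow))^(1/3) = (16·24.50/(π·1.08×10^8))^(1/3) = 0.01049 m.

10.5 mm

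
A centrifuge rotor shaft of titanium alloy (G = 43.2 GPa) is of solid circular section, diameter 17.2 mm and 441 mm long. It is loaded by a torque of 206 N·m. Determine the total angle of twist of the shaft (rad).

0.245 rad

J = πd⁴/32 = π(0.0172)⁴/32 = 8.592×10^-9 m⁴.
θ = T·L/(G·J) = 206.0 × 0.441 / (43.2×10⁹ × 8.592×10^-9) = 0.2447 rad.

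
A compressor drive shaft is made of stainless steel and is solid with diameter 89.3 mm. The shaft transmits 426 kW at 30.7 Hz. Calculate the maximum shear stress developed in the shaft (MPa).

15.8 MPa

ω = 2π·30.7 = 192.9 rad/s, so T = P/ω = 426×10³ / 192.9 = 2208 N·m.
J = πd⁴/32 = π(0.0893)⁴/32 = 6.243×10^-6 m⁴.
τ_max = T·r/J = 2208 × 0.0446 / 6.243×10^-6 = 1.579×10^7 Pa.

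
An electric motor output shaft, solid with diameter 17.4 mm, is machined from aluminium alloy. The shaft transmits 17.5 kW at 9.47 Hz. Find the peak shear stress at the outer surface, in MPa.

ω = 2π·9.47 = 59.50 rad/s, so T = P/ω = 17.5×10³ / 59.50 = 294.1 N·m.
J = πd⁴/32 = π(0.0174)⁴/32 = 8.999×10^-9 m⁴.
τ_max = T·r/J = 294.1 × 0.00870 / 8.999×10^-9 = 2.843×10^8 Pa.

284 MPa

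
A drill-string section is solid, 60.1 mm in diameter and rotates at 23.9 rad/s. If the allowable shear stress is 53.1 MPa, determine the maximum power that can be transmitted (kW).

J = πd⁴/32 = π(0.0601)⁴/32 = 1.281×10^-6 m⁴.
T_max = τ_allow·J/r = 5.31×10^7 × 1.281×10^-6 / 0.0301 = 2263 N·m.
ω = 23.9 rad/s, so P_max = T_max·ω = 5.409×10^4 W.

54.1 kW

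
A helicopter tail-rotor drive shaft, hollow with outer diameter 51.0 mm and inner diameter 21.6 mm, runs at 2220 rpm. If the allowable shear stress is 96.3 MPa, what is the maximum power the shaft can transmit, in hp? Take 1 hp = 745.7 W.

J = π(d_o⁴ − d_i⁴)/32 = π(0.0510⁴ − 0.0216⁴)/32 = 6.428×10^-7 m⁴.
T_max = τ_allow·J/r = 9.63×10^7 × 6.428×10^-7 / 0.0255 = 2428 N·m.
ω = 2π·2220/60 = 232.5 rad/s, so P_max = T_max·ω = 5.643×10^5 W.

757 hp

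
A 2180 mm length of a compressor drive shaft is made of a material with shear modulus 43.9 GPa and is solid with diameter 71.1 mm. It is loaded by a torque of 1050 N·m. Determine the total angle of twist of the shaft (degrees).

J = πd⁴/32 = π(0.0711)⁴/32 = 2.509×10^-6 m⁴.
θ = T·L/(G·J) = 1050 × 2.18 / (43.9×10⁹ × 2.509×10^-6) = 0.02078 rad.

1.19°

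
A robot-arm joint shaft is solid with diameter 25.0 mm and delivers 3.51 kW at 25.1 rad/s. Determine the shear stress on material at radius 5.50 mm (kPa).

ω = 25.1 rad/s, so T = P/ω = 3.51×10³ / 25.10 = 139.8 N·m.
J = πd⁴/32 = π(0.0250)⁴/32 = 3.835×10^-8 m⁴.
Shear stress varies linearly with radius: τ = T·r/J = 139.8 × 0.00550 / 3.835×10^-8 = 2.006×10^7 Pa.

20100 kPa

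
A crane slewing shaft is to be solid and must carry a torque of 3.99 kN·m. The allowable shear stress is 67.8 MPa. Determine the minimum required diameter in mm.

For a solid shaft τ_max = 16T/(πd³), so d = (16T/(π τ_allow))^(1/3) = (16·3990/(π·6.78×10^7))^(1/3) = 0.06692 m.

66.9 mm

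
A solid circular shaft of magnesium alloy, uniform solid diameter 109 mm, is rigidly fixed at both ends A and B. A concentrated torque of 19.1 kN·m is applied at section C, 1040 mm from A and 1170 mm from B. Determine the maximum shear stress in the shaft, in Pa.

With uniform GJ and both ends fixed, compatibility θ_AC = θ_CB gives T_A·a = T_B·b, together with T_A + T_B = T₀.
T_A = T₀·b/(a+b) = 19100·1170/2210 = 10110 N·m; T_B = 8988 N·m.
τ in each portion: τ_AC = 3.98×10^7 Pa, τ_CB = 3.53×10^7 Pa; maximum is in AC.
τ_max = T_AC·r/J = 10110·0.0545/1.39×10^-5 = 3.977×10^7 Pa.

3.98e7 Pa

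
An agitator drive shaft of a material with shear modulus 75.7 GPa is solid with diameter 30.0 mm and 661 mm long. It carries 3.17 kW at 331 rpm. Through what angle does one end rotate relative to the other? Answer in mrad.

10.0 mrad

ω = 2π·331/60 = 34.66 rad/s, so T = P/ω = 3.17×10³ / 34.66 = 91.45 N·m.
J = πd⁴/32 = π(0.0300)⁴/32 = 7.952×10^-8 m⁴.
θ = T·L/(G·J) = 91.45 × 0.661 / (75.7×10⁹ × 7.952×10^-8) = 0.01004 rad.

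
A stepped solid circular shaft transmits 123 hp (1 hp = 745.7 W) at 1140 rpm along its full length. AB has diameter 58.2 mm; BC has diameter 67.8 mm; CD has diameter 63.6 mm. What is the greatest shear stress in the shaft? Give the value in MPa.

19.8 MPa

ω = 2π·1140/60 = 119.4 rad/s, so T = P/ω = 123×745.7 / 119.4 = 768.3 N·m.
Under the same torque, τ_max = 16T/(πd³) is largest where d is smallest — segment AB (d = 58.2 mm).
τ_max = 16·768.3/(π·(0.0582)³) = 1.985×10^7 Pa.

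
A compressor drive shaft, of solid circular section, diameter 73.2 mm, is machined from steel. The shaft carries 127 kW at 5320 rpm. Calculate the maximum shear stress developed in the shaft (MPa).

ω = 2π·5320/60 = 557.1 rad/s, so T = P/ω = 127×10³ / 557.1 = 228.0 N·m.
J = πd⁴/32 = π(0.0732)⁴/32 = 2.819×10^-6 m⁴.
τ_max = T·r/J = 228.0 × 0.0366 / 2.819×10^-6 = 2.960×10^6 Pa.

2.96 MPa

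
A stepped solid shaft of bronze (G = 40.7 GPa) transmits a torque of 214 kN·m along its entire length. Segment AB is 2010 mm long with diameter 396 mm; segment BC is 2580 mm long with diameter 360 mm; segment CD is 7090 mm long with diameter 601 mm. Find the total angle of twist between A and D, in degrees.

J_AB = π(0.396)⁴/32 = 2.41×10^-3 m⁴; J_BC = π(0.360)⁴/32 = 1.65×10^-3 m⁴; J_CD = π(0.601)⁴/32 = 0.0128 m⁴.
θ = (T/G)·Σ L_i/J_i = (214000/40.7×10⁹)·(2.01/2.41×10^-3 + 2.58/1.65×10^-3 + 7.09/0.0128) = 0.01551 rad.

0.889°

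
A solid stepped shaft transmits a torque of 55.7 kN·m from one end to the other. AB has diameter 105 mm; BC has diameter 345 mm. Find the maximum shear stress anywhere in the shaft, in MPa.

245 MPa

Under the same torque, τ_max = 16T/(πd³) is largest where d is smallest — segment AB (d = 105 mm).
τ_max = 16·55700/(π·(0.105)³) = 2.451×10^8 Pa.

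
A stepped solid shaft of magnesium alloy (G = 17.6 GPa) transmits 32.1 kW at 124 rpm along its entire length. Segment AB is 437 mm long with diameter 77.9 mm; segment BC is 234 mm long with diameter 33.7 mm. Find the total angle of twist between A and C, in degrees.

15.8°

ω = 2π·124/60 = 12.99 rad/s, so T = P/ω = 32.1×10³ / 12.99 = 2472 N·m.
J_AB = π(0.0779)⁴/32 = 3.62×10^-6 m⁴; J_BC = π(0.0337)⁴/32 = 1.27×10^-7 m⁴.
θ = (T/G)·Σ L_i/J_i = (2472/17.6×10⁹)·(0.437/3.62×10^-6 + 0.234/1.27×10^-7) = 0.2765 rad.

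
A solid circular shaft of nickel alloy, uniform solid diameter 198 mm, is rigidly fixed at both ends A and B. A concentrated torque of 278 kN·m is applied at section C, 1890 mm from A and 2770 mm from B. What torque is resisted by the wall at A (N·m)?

165000 N·m

With uniform GJ and both ends fixed, compatibility θ_AC = θ_CB gives T_A·a = T_B·b, together with T_A + T_B = T₀.
T_A = T₀·b/(a+b) = 278000·2770/4660 = 165200 N·m; T_B = 112800 N·m.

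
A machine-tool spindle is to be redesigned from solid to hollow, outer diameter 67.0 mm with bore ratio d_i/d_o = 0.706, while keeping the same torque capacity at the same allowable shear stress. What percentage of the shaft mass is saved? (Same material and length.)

Equal τ_max and T ⇒ the solid shaft needs d_s³ = d_o³(1−k⁴), so d_s = 67.0·(1−0.706⁴)^(1/3) = 60.92 mm.
Area ratio A_h/A_s = d_o²(1−k²)/d_s² = (1−k²)/(1−k⁴)^(2/3) = 0.6068.
Mass saving = 1 − 0.6068 = 39.3 %.

39.3 %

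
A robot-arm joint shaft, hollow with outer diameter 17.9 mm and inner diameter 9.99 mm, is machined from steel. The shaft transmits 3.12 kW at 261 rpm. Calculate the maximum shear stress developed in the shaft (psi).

16300 psi

ω = 2π·261/60 = 27.33 rad/s, so T = P/ω = 3.12×10³ / 27.33 = 114.2 N·m.
J = π(d_o⁴ − d_i⁴)/32 = π(0.0179⁴ − 0.00999⁴)/32 = 9.101×10^-9 m⁴.
τ_max = T·r/J = 114.2 × 0.00895 / 9.101×10^-9 = 1.123×10^8 Pa.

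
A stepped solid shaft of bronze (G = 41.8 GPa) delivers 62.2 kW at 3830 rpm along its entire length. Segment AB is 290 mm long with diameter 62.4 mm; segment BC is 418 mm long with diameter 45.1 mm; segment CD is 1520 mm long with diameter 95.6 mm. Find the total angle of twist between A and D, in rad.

ω = 2π·3830/60 = 401.1 rad/s, so T = P/ω = 62.2×10³ / 401.1 = 155.1 N·m.
J_AB = π(0.0624)⁴/32 = 1.49×10^-6 m⁴; J_BC = π(0.0451)⁴/32 = 4.06×10^-7 m⁴; J_CD = π(0.0956)⁴/32 = 8.20×10^-6 m⁴.
θ = (T/G)·Σ L_i/J_i = (155.1/41.8×10⁹)·(0.290/1.49×10^-6 + 0.418/4.06×10^-7 + 1.52/8.20×10^-6) = 5.229×10^-3 rad.

0.00523 rad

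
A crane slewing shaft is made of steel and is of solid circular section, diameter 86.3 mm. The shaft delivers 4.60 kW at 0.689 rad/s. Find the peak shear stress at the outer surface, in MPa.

52.9 MPa

ω = 0.689 rad/s, so T = P/ω = 4.60×10³ / 0.6890 = 6676 N·m.
J = πd⁴/32 = π(0.0863)⁴/32 = 5.446×10^-6 m⁴.
τ_max = T·r/J = 6676 × 0.0432 / 5.446×10^-6 = 5.290×10^7 Pa.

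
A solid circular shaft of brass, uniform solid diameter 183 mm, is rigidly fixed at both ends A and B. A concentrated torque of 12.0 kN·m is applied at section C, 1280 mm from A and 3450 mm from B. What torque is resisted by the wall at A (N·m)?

8750 N·m

With uniform GJ and both ends fixed, compatibility θ_AC = θ_CB gives T_A·a = T_B·b, together with T_A + T_B = T₀.
T_A = T₀·b/(a+b) = 12000·3450/4730 = 8753 N·m; T_B = 3247 N·m.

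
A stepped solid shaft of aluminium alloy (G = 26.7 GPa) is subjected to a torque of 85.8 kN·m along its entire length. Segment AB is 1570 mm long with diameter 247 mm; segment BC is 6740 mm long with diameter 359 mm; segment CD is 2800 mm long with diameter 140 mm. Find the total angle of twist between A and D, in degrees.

15.2°

J_AB = π(0.247)⁴/32 = 3.65×10^-4 m⁴; J_BC = π(0.359)⁴/32 = 1.63×10^-3 m⁴; J_CD = π(0.140)⁴/32 = 3.77×10^-5 m⁴.
θ = (T/G)·Σ L_i/J_i = (85800/26.7×10⁹)·(1.57/3.65×10^-4 + 6.74/1.63×10^-3 + 2.80/3.77×10^-5) = 0.2657 rad.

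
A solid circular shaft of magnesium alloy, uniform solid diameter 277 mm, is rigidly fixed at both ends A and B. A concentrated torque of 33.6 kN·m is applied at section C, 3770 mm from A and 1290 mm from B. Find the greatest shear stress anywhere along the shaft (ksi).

0.870 ksi

With uniform GJ and both ends fixed, compatibility θ_AC = θ_CB gives T_A·a = T_B·b, together with T_A + T_B = T₀.
T_A = T₀·b/(a+b) = 33600·1290/5060 = 8566 N·m; T_B = 25030 N·m.
τ in each portion: τ_AC = 2.05×10^6 Pa, τ_CB = 6.00×10^6 Pa; maximum is in CB.
τ_max = T_CB·r/J = 25030·0.139/5.78×10^-4 = 5.999×10^6 Pa.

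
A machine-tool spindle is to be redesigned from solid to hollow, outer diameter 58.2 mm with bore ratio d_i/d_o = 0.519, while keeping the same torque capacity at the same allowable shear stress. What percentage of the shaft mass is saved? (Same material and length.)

Equal τ_max and T ⇒ the solid shaft needs d_s³ = d_o³(1−k⁴), so d_s = 58.2·(1−0.519⁴)^(1/3) = 56.76 mm.
Area ratio A_h/A_s = d_o²(1−k²)/d_s² = (1−k²)/(1−k⁴)^(2/3) = 0.7683.
Mass saving = 1 − 0.7683 = 23.2 %.

23.2 %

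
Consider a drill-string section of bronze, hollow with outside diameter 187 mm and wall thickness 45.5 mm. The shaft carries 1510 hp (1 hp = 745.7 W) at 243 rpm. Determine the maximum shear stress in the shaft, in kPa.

37000 kPa

ω = 2π·243/60 = 25.45 rad/s, so T = P/ω = 1510×745.7 / 25.45 = 44250 N·m.
J = π(d_o⁴ − d_i⁴)/32 = π(0.187⁴ − 0.0960⁴)/32 = 1.117×10^-4 m⁴.
τ_max = T·r/J = 44250 × 0.0935 / 1.117×10^-4 = 3.704×10^7 Pa.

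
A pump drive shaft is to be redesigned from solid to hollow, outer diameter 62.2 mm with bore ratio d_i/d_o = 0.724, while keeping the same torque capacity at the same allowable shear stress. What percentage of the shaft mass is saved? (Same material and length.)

Equal τ_max and T ⇒ the solid shaft needs d_s³ = d_o³(1−k⁴), so d_s = 62.2·(1−0.724⁴)^(1/3) = 55.88 mm.
Area ratio A_h/A_s = d_o²(1−k²)/d_s² = (1−k²)/(1−k⁴)^(2/3) = 0.5895.
Mass saving = 1 − 0.5895 = 41.1 %.

41.1 %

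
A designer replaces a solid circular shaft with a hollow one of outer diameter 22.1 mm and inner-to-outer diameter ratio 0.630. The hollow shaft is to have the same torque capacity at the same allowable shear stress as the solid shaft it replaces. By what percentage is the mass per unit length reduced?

32.4 %

Equal τ_max and T ⇒ the solid shaft needs d_s³ = d_o³(1−k⁴), so d_s = 22.1·(1−0.630⁴)^(1/3) = 20.87 mm.
Area ratio A_h/A_s = d_o²(1−k²)/d_s² = (1−k²)/(1−k⁴)^(2/3) = 0.6761.
Mass saving = 1 − 0.6761 = 32.4 %.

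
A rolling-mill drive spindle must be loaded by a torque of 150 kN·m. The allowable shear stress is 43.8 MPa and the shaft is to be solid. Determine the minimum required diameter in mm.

For a solid shaft τ_max = 16T/(πd³), so d = (16T/(π τ_allow))^(1/3) = (16·150000/(π·4.38×10^7))^(1/3) = 0.2593 m.

259 mm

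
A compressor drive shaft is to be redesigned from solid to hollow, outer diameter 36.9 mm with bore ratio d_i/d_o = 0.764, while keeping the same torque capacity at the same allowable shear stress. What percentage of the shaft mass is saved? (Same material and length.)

45.0 %

Equal τ_max and T ⇒ the solid shaft needs d_s³ = d_o³(1−k⁴), so d_s = 36.9·(1−0.764⁴)^(1/3) = 32.12 mm.
Area ratio A_h/A_s = d_o²(1−k²)/d_s² = (1−k²)/(1−k⁴)^(2/3) = 0.5496.
Mass saving = 1 − 0.5496 = 45.0 %.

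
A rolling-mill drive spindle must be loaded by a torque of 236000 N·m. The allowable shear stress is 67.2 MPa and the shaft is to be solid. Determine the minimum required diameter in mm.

262 mm

For a solid shaft τ_max = 16T/(πd³), so d = (16T/(π τ_allow))^(1/3) = (16·236000/(π·6.72×10^7))^(1/3) = 0.2615 m.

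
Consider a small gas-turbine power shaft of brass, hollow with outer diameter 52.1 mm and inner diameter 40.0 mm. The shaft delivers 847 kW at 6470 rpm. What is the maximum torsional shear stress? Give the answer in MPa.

ω = 2π·6470/60 = 677.5 rad/s, so T = P/ω = 847×10³ / 677.5 = 1250 N·m.
J = π(d_o⁴ − d_i⁴)/32 = π(0.0521⁴ − 0.0400⁴)/32 = 4.720×10^-7 m⁴.
τ_max = T·r/J = 1250 × 0.0261 / 4.720×10^-7 = 6.899×10^7 Pa.

69.0 MPa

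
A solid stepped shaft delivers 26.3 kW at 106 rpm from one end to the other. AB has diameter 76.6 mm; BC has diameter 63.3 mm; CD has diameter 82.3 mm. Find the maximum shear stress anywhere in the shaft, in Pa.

4.76e7 Pa

ω = 2π·106/60 = 11.10 rad/s, so T = P/ω = 26.3×10³ / 11.10 = 2369 N·m.
Under the same torque, τ_max = 16T/(πd³) is largest where d is smallest — segment BC (d = 63.3 mm).
τ_max = 16·2369/(π·(0.0633)³) = 4.758×10^7 Pa.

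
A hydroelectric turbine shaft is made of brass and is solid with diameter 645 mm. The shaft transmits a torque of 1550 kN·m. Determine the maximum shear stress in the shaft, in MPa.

J = πd⁴/32 = π(0.645)⁴/32 = 0.01699 m⁴.
τ_max = T·r/J = 1.550e6 × 0.323 / 0.01699 = 2.942×10^7 Pa.

29.4 MPa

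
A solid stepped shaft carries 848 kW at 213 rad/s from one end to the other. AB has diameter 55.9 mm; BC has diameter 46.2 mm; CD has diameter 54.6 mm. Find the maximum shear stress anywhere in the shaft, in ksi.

ω = 213 rad/s, so T = P/ω = 848×10³ / 213.0 = 3981 N·m.
Under the same torque, τ_max = 16T/(πd³) is largest where d is smallest — segment BC (d = 46.2 mm).
τ_max = 16·3981/(π·(0.0462)³) = 2.056×10^8 Pa.

29.8 ksi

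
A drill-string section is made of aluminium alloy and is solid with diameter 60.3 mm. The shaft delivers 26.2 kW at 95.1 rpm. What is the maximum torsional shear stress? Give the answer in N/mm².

61.1 N/mm²

ω = 2π·95.1/60 = 9.959 rad/s, so T = P/ω = 26.2×10³ / 9.959 = 2631 N·m.
J = πd⁴/32 = π(0.0603)⁴/32 = 1.298×10^-6 m⁴.
τ_max = T·r/J = 2631 × 0.0301 / 1.298×10^-6 = 6.111×10^7 Pa.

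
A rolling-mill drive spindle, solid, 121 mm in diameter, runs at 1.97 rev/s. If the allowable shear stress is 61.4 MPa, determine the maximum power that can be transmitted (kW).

J = πd⁴/32 = π(0.121)⁴/32 = 2.104×10^-5 m⁴.
T_max = τ_allow·J/r = 6.14×10^7 × 2.104×10^-5 / 0.0605 = 21360 N·m.
ω = 2π·1.97 = 12.38 rad/s, so P_max = T_max·ω = 2.644×10^5 W.

264 kW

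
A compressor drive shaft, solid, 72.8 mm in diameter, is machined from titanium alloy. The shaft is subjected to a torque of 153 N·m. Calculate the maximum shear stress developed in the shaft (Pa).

2.02e6 Pa

J = πd⁴/32 = π(0.0728)⁴/32 = 2.758×10^-6 m⁴.
τ_max = T·r/J = 153.0 × 0.0364 / 2.758×10^-6 = 2.020×10^6 Pa.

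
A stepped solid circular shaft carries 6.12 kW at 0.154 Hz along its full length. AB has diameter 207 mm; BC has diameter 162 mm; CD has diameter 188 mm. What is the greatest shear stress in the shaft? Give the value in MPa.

ω = 2π·0.154 = 0.9676 rad/s, so T = P/ω = 6.12×10³ / 0.9676 = 6325 N·m.
Under the same torque, τ_max = 16T/(πd³) is largest where d is smallest — segment BC (d = 162 mm).
τ_max = 16·6325/(π·(0.162)³) = 7.577×10^6 Pa.

7.58 MPa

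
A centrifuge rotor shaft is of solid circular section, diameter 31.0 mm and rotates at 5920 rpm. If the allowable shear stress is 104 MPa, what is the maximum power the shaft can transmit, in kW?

377 kW

J = πd⁴/32 = π(0.0310)⁴/32 = 9.067×10^-8 m⁴.
T_max = τ_allow·J/r = 1.04×10^8 × 9.067×10^-8 / 0.0155 = 608.3 N·m.
ω = 2π·5920/60 = 619.9 rad/s, so P_max = T_max·ω = 3.771×10^5 W.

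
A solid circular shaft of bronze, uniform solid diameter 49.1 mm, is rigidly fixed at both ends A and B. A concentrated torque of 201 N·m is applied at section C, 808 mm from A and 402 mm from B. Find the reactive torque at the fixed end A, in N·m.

With uniform GJ and both ends fixed, compatibility θ_AC = θ_CB gives T_A·a = T_B·b, together with T_A + T_B = T₀.
T_A = T₀·b/(a+b) = 201.0·402/1210 = 66.78 N·m; T_B = 134.2 N·m.

66.8 N·m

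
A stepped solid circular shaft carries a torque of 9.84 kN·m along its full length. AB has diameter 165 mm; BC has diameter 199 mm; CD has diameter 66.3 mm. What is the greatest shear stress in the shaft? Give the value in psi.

24900 psi

Under the same torque, τ_max = 16T/(πd³) is largest where d is smallest — segment CD (d = 66.3 mm).
τ_max = 16·9840/(π·(0.0663)³) = 1.720×10^8 Pa.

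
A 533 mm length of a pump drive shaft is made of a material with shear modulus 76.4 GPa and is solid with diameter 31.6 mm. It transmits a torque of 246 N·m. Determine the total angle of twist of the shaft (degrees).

J = πd⁴/32 = π(0.0316)⁴/32 = 9.789×10^-8 m⁴.
θ = T·L/(G·J) = 246.0 × 0.533 / (76.4×10⁹ × 9.789×10^-8) = 0.01753 rad.

1.00°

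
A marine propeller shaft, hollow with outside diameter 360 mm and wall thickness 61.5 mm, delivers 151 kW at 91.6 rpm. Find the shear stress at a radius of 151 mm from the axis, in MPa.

ω = 2π·91.6/60 = 9.592 rad/s, so T = P/ω = 151×10³ / 9.592 = 15740 N·m.
J = π(d_o⁴ − d_i⁴)/32 = π(0.360⁴ − 0.237⁴)/32 = 1.339×10^-3 m⁴.
Shear stress varies linearly with radius: τ = T·r/J = 15740 × 0.151 / 1.339×10^-3 = 1.775×10^6 Pa.

1.77 MPa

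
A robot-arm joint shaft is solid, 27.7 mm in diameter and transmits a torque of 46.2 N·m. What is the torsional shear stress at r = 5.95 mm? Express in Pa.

J = πd⁴/32 = π(0.0277)⁴/32 = 5.780×10^-8 m⁴.
Shear stress varies linearly with radius: τ = T·r/J = 46.20 × 0.00595 / 5.780×10^-8 = 4.756×10^6 Pa.

4.76e6 Pa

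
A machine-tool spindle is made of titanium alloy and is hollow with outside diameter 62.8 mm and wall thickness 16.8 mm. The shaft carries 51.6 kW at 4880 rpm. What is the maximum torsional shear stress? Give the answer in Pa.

2.18e6 Pa

ω = 2π·4880/60 = 511.0 rad/s, so T = P/ω = 51.6×10³ / 511.0 = 101.0 N·m.
J = π(d_o⁴ − d_i⁴)/32 = π(0.0628⁴ − 0.0292⁴)/32 = 1.456×10^-6 m⁴.
τ_max = T·r/J = 101.0 × 0.0314 / 1.456×10^-6 = 2.178×10^6 Pa.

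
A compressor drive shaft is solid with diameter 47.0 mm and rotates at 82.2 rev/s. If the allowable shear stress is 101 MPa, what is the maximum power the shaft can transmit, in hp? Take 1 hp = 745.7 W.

1430 hp

J = πd⁴/32 = π(0.0470)⁴/32 = 4.791×10^-7 m⁴.
T_max = τ_allow·J/r = 1.01×10^8 × 4.791×10^-7 / 0.0235 = 2059 N·m.
ω = 2π·82.2 = 516.5 rad/s, so P_max = T_max·ω = 1.063×10^6 W.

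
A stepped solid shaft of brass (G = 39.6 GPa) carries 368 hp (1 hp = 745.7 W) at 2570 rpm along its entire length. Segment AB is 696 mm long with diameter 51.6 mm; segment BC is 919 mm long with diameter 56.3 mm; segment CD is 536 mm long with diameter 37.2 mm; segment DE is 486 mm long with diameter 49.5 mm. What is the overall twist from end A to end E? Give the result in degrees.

8.27°

ω = 2π·2570/60 = 269.1 rad/s, so T = P/ω = 368×745.7 / 269.1 = 1020 N·m.
J_AB = π(0.0516)⁴/32 = 6.96×10^-7 m⁴; J_BC = π(0.0563)⁴/32 = 9.86×10^-7 m⁴; J_CD = π(0.0372)⁴/32 = 1.88×10^-7 m⁴; J_DE = π(0.0495)⁴/32 = 5.89×10^-7 m⁴.
θ = (T/G)·Σ L_i/J_i = (1020/39.6×10⁹)·(0.696/6.96×10^-7 + 0.919/9.86×10^-7 + 0.536/1.88×10^-7 + 0.486/5.89×10^-7) = 0.1444 rad.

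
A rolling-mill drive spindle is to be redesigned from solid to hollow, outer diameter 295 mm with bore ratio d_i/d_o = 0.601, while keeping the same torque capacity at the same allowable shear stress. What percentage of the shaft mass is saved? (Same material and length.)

29.9 %

Equal τ_max and T ⇒ the solid shaft needs d_s³ = d_o³(1−k⁴), so d_s = 295·(1−0.601⁴)^(1/3) = 281.6 mm.
Area ratio A_h/A_s = d_o²(1−k²)/d_s² = (1−k²)/(1−k⁴)^(2/3) = 0.7012.
Mass saving = 1 − 0.7012 = 29.9 %.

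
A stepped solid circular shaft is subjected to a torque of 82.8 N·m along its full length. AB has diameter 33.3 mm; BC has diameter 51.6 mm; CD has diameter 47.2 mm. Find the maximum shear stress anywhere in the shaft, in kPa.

Under the same torque, τ_max = 16T/(πd³) is largest where d is smallest — segment AB (d = 33.3 mm).
τ_max = 16·82.80/(π·(0.0333)³) = 1.142×10^7 Pa.

11400 kPa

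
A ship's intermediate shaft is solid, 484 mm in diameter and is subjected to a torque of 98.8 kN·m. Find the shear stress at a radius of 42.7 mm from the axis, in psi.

J = πd⁴/32 = π(0.484)⁴/32 = 5.387×10^-3 m⁴.
Shear stress varies linearly with radius: τ = T·r/J = 98800 × 0.0427 / 5.387×10^-3 = 7.831×10^5 Pa.

114 psi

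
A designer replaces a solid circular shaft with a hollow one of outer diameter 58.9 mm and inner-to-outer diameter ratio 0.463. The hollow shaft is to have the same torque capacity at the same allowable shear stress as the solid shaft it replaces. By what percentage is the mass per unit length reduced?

18.9 %

Equal τ_max and T ⇒ the solid shaft needs d_s³ = d_o³(1−k⁴), so d_s = 58.9·(1−0.463⁴)^(1/3) = 57.98 mm.
Area ratio A_h/A_s = d_o²(1−k²)/d_s² = (1−k²)/(1−k⁴)^(2/3) = 0.8107.
Mass saving = 1 − 0.8107 = 18.9 %.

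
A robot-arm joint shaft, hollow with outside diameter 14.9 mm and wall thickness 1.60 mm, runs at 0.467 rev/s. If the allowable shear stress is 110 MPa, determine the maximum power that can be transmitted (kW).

0.130 kW

J = π(d_o⁴ − d_i⁴)/32 = π(0.0149⁴ − 0.0117⁴)/32 = 2.999×10^-9 m⁴.
T_max = τ_allow·J/r = 1.10×10^8 × 2.999×10^-9 / 0.00745 = 44.28 N·m.
ω = 2π·0.467 = 2.934 rad/s, so P_max = T_max·ω = 129.9 W.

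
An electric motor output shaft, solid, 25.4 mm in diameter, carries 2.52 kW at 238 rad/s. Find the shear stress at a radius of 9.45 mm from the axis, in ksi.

0.355 ksi

ω = 238 rad/s, so T = P/ω = 2.52×10³ / 238.0 = 10.59 N·m.
J = πd⁴/32 = π(0.0254)⁴/32 = 4.086×10^-8 m⁴.
Shear stress varies linearly with radius: τ = T·r/J = 10.59 × 0.00945 / 4.086×10^-8 = 2.449×10^6 Pa.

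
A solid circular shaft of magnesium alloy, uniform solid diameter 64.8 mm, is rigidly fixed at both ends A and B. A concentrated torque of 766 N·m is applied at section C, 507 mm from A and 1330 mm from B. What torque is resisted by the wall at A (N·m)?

With uniform GJ and both ends fixed, compatibility θ_AC = θ_CB gives T_A·a = T_B·b, together with T_A + T_B = T₀.
T_A = T₀·b/(a+b) = 766.0·1330/1837 = 554.6 N·m; T_B = 211.4 N·m.

555 N·m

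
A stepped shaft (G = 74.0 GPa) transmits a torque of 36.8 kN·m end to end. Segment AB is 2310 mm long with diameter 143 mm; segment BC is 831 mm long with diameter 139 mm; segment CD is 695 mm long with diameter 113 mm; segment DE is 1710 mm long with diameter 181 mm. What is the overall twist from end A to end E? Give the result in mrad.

J_AB = π(0.143)⁴/32 = 4.11×10^-5 m⁴; J_BC = π(0.139)⁴/32 = 3.66×10^-5 m⁴; J_CD = π(0.113)⁴/32 = 1.60×10^-5 m⁴; J_DE = π(0.181)⁴/32 = 1.05×10^-4 m⁴.
θ = (T/G)·Σ L_i/J_i = (36800/74.0×10⁹)·(2.31/4.11×10^-5 + 0.831/3.66×10^-5 + 0.695/1.60×10^-5 + 1.71/1.05×10^-4) = 0.06892 rad.

68.9 mrad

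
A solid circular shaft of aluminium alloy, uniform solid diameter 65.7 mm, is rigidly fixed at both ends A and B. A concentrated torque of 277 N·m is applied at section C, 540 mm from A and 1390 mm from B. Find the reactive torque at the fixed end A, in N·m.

199 N·m

With uniform GJ and both ends fixed, compatibility θ_AC = θ_CB gives T_A·a = T_B·b, together with T_A + T_B = T₀.
T_A = T₀·b/(a+b) = 277.0·1390/1930 = 199.5 N·m; T_B = 77.50 N·m.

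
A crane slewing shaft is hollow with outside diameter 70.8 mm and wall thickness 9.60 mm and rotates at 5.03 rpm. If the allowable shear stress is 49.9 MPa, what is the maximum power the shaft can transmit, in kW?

J = π(d_o⁴ − d_i⁴)/32 = π(0.0708⁴ − 0.0516⁴)/32 = 1.771×10^-6 m⁴.
T_max = τ_allow·J/r = 4.99×10^7 × 1.771×10^-6 / 0.0354 = 2496 N·m.
ω = 2π·5.03/60 = 0.5267 rad/s, so P_max = T_max·ω = 1315 W.

1.31 kW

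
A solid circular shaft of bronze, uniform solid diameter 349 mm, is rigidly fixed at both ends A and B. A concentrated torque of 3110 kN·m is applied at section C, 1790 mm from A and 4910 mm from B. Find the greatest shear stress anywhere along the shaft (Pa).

With uniform GJ and both ends fixed, compatibility θ_AC = θ_CB gives T_A·a = T_B·b, together with T_A + T_B = T₀.
T_A = T₀·b/(a+b) = 3.110e6·4910/6700 = 2.279e6 N·m; T_B = 830900 N·m.
τ in each portion: τ_AC = 2.73×10^8 Pa, τ_CB = 9.95×10^7 Pa; maximum is in AC.
τ_max = T_AC·r/J = 2.279e6·0.174/1.46×10^-3 = 2.731×10^8 Pa.

2.73e8 Pa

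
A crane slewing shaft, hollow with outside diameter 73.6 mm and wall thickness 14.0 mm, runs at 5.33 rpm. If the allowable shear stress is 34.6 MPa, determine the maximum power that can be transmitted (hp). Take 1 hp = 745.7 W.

1.73 hp

J = π(d_o⁴ − d_i⁴)/32 = π(0.0736⁴ − 0.0456⁴)/32 = 2.456×10^-6 m⁴.
T_max = τ_allow·J/r = 3.46×10^7 × 2.456×10^-6 / 0.0368 = 2309 N·m.
ω = 2π·5.33/60 = 0.5582 rad/s, so P_max = T_max·ω = 1289 W.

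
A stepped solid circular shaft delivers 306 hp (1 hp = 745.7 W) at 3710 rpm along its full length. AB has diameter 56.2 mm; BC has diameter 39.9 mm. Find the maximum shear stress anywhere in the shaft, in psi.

6830 psi

ω = 2π·3710/60 = 388.5 rad/s, so T = P/ω = 306×745.7 / 388.5 = 587.3 N·m.
Under the same torque, τ_max = 16T/(πd³) is largest where d is smallest — segment BC (d = 39.9 mm).
τ_max = 16·587.3/(π·(0.0399)³) = 4.709×10^7 Pa.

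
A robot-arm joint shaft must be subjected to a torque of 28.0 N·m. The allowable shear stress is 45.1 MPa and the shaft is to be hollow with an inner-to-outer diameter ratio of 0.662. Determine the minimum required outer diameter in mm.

For a hollow shaft with d_i/d_o = 0.662: τ_max = 16T/(π d_o³ (1−k⁴)), so d_o = [16T/(π τ_allow (1−k⁴))]^(1/3) = [16·28.00/(π·4.51×10^7·0.8079)]^(1/3) = 0.01576 m.

15.8 mm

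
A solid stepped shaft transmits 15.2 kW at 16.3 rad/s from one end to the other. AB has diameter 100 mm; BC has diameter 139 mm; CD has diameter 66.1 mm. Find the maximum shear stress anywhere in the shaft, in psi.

2390 psi

ω = 16.3 rad/s, so T = P/ω = 15.2×10³ / 16.30 = 932.5 N·m.
Under the same torque, τ_max = 16T/(πd³) is largest where d is smallest — segment CD (d = 66.1 mm).
τ_max = 16·932.5/(π·(0.0661)³) = 1.644×10^7 Pa.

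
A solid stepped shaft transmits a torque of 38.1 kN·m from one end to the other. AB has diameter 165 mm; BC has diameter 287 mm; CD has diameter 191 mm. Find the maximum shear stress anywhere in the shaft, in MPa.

Under the same torque, τ_max = 16T/(πd³) is largest where d is smallest — segment AB (d = 165 mm).
τ_max = 16·38100/(π·(0.165)³) = 4.320×10^7 Pa.

43.2 MPa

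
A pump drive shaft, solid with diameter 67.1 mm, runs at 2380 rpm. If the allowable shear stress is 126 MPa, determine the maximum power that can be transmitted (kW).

1860 kW

J = πd⁴/32 = π(0.0671)⁴/32 = 1.990×10^-6 m⁴.
T_max = τ_allow·J/r = 1.26×10^8 × 1.990×10^-6 / 0.0335 = 7474 N·m.
ω = 2π·2380/60 = 249.2 rad/s, so P_max = T_max·ω = 1.863×10^6 W.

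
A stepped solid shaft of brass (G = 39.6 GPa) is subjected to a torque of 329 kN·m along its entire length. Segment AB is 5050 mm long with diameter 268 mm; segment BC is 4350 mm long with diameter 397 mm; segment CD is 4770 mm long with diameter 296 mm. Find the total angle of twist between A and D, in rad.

0.150 rad

J_AB = π(0.268)⁴/32 = 5.06×10^-4 m⁴; J_BC = π(0.397)⁴/32 = 2.44×10^-3 m⁴; J_CD = π(0.296)⁴/32 = 7.54×10^-4 m⁴.
θ = (T/G)·Σ L_i/J_i = (329000/39.6×10⁹)·(5.05/5.06×10^-4 + 4.35/2.44×10^-3 + 4.77/7.54×10^-4) = 0.1502 rad.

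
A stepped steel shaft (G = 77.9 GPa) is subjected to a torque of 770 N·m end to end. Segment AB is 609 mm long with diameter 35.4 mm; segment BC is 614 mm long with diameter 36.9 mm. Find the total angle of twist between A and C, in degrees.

J_AB = π(0.0354)⁴/32 = 1.54×10^-7 m⁴; J_BC = π(0.0369)⁴/32 = 1.82×10^-7 m⁴.
θ = (T/G)·Σ L_i/J_i = (770.0/77.9×10⁹)·(0.609/1.54×10^-7 + 0.614/1.82×10^-7) = 0.07239 rad.

4.15°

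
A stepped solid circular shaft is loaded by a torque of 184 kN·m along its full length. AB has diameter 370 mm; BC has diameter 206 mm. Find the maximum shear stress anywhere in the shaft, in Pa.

Under the same torque, τ_max = 16T/(πd³) is largest where d is smallest — segment BC (d = 206 mm).
τ_max = 16·184000/(π·(0.206)³) = 1.072×10^8 Pa.

1.07e8 Pa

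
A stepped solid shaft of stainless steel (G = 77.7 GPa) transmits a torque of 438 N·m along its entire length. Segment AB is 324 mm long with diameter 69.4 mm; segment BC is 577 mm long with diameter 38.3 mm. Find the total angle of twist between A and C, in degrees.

J_AB = π(0.0694)⁴/32 = 2.28×10^-6 m⁴; J_BC = π(0.0383)⁴/32 = 2.11×10^-7 m⁴.
θ = (T/G)·Σ L_i/J_i = (438.0/77.7×10⁹)·(0.324/2.28×10^-6 + 0.577/2.11×10^-7) = 0.01620 rad.

0.928°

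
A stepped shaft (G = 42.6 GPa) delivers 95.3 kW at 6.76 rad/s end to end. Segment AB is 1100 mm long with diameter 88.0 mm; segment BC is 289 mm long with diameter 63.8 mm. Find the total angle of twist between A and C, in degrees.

ω = 6.76 rad/s, so T = P/ω = 95.3×10³ / 6.760 = 14100 N·m.
J_AB = π(0.0880)⁴/32 = 5.89×10^-6 m⁴; J_BC = π(0.0638)⁴/32 = 1.63×10^-6 m⁴.
θ = (T/G)·Σ L_i/J_i = (14100/42.6×10⁹)·(1.10/5.89×10^-6 + 0.289/1.63×10^-6) = 0.1206 rad.

6.91°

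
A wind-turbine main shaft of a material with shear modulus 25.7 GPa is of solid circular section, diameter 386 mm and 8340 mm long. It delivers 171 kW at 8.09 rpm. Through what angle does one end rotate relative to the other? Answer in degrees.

1.72°

ω = 2π·8.09/60 = 0.8472 rad/s, so T = P/ω = 171×10³ / 0.8472 = 201800 N·m.
J = πd⁴/32 = π(0.386)⁴/32 = 2.179×10^-3 m⁴.
θ = T·L/(G·J) = 201800 × 8.34 / (25.7×10⁹ × 2.179×10^-3) = 0.03005 rad.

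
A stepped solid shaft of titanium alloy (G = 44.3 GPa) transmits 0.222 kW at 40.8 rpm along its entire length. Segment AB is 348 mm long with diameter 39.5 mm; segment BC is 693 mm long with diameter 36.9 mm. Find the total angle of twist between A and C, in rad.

ω = 2π·40.8/60 = 4.273 rad/s, so T = P/ω = 0.222×10³ / 4.273 = 51.96 N·m.
J_AB = π(0.0395)⁴/32 = 2.39×10^-7 m⁴; J_BC = π(0.0369)⁴/32 = 1.82×10^-7 m⁴.
θ = (T/G)·Σ L_i/J_i = (51.96/44.3×10⁹)·(0.348/2.39×10^-7 + 0.693/1.82×10^-7) = 6.174×10^-3 rad.

0.00617 rad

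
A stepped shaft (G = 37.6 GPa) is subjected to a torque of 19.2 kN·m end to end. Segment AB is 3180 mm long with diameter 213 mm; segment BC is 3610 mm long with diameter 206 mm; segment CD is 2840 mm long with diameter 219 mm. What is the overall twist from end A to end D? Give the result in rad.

0.0249 rad

J_AB = π(0.213)⁴/32 = 2.02×10^-4 m⁴; J_BC = π(0.206)⁴/32 = 1.77×10^-4 m⁴; J_CD = π(0.219)⁴/32 = 2.26×10^-4 m⁴.
θ = (T/G)·Σ L_i/J_i = (19200/37.6×10⁹)·(3.18/2.02×10^-4 + 3.61/1.77×10^-4 + 2.84/2.26×10^-4) = 0.02488 rad.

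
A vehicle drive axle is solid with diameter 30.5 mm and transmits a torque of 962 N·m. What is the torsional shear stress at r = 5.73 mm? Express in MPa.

64.9 MPa

J = πd⁴/32 = π(0.0305)⁴/32 = 8.496×10^-8 m⁴.
Shear stress varies linearly with radius: τ = T·r/J = 962.0 × 0.00573 / 8.496×10^-8 = 6.488×10^7 Pa.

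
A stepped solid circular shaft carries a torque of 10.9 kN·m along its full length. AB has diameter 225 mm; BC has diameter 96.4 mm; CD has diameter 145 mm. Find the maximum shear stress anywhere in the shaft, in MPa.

62.0 MPa

Under the same torque, τ_max = 16T/(πd³) is largest where d is smallest — segment BC (d = 96.4 mm).
τ_max = 16·10900/(π·(0.0964)³) = 6.197×10^7 Pa.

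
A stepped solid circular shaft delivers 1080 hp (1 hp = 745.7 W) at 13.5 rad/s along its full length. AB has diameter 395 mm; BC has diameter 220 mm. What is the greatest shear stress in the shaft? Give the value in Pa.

2.85e7 Pa

ω = 13.5 rad/s, so T = P/ω = 1080×745.7 / 13.50 = 59660 N·m.
Under the same torque, τ_max = 16T/(πd³) is largest where d is smallest — segment BC (d = 220 mm).
τ_max = 16·59660/(π·(0.220)³) = 2.853×10^7 Pa.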